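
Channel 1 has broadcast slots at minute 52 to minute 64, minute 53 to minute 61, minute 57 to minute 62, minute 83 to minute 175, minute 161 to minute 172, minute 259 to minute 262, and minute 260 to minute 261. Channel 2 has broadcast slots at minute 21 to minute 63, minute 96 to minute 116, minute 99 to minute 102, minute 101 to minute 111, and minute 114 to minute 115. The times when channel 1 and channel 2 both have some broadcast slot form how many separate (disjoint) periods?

2

First set merges to minute 52 to minute 64, minute 83 to minute 175, minute 259 to minute 262.
Second set merges to minute 21 to minute 63, minute 96 to minute 116.
A ∩ B = minute 52 to minute 63, minute 96 to minute 116.
That is 2 disjoint pieces.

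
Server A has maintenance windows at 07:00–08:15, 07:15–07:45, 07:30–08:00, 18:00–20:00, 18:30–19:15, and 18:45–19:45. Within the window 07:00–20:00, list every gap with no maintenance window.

08:15-18:00

After merging, the occupied span is 07:00-08:15, 18:00-20:00.
Gaps within 07:00-20:00: 08:15-18:00.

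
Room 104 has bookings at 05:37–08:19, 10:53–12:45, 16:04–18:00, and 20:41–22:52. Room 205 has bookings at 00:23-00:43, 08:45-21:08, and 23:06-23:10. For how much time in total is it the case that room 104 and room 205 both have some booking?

4 h 15 min

A ∩ B = 10:53-12:45, 16:04-18:00, 20:41-21:08.
Total: 1 h 52 min + 1 h 56 min + 27 min = 4 h 15 min.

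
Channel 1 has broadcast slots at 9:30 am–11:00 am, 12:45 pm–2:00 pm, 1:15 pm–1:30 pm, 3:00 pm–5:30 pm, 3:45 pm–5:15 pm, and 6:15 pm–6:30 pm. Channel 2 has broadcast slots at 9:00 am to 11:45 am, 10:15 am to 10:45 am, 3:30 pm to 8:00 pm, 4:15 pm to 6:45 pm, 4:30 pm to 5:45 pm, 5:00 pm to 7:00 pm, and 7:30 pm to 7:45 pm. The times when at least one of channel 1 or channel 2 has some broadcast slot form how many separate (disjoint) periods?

3

Merge the first list: 9:30 am–11:00 am, 12:45 pm–2:00 pm, 3:00 pm–5:30 pm, 6:15 pm–6:30 pm.
Merge the second list: 9:00 am–11:45 am, 3:30 pm–8:00 pm.
A ∪ B = 9:00 am–11:45 am, 12:45 pm–2:00 pm, 3:00 pm–8:00 pm.
That is 3 disjoint pieces.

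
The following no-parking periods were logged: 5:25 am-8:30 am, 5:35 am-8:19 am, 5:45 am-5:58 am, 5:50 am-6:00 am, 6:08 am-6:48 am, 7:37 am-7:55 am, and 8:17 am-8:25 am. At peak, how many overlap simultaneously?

At 5:50 am, 4 of the intervals are simultaneously active.
No point has more.

4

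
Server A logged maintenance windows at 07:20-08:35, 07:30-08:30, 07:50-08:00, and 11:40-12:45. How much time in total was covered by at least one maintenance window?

Merged: 07:20-08:35, 11:40-12:45.
Lengths: 1 h 15 min + 1 h 5 min = 2 h 20 min.

2 h 20 min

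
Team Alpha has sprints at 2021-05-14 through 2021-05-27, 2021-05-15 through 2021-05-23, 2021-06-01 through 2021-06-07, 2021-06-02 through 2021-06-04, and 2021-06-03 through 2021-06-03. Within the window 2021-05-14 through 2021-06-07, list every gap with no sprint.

The merged coverage is 2021-05-14 through 2021-05-27, 2021-06-01 through 2021-06-07.
Uncovered inside 2021-05-14 through 2021-06-07: 2021-05-28 through 2021-05-31.

2021-05-28 through 2021-05-31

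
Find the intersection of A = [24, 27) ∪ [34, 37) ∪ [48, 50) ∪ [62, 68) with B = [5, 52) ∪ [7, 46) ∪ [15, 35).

B, merged: [5, 52).
[24, 27) meets the second set on [24, 27).
[34, 37) meets the second set on [34, 37).
[48, 50) meets the second set on [48, 50).
[62, 68): no overlap with the second set.

[24, 27) ∪ [34, 37) ∪ [48, 50)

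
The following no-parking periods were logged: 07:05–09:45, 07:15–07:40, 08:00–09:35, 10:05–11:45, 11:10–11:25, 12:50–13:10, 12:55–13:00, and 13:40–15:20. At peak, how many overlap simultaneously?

Walk the sorted start/end points keeping a running depth.
The depth first hits 2 at 07:15.

2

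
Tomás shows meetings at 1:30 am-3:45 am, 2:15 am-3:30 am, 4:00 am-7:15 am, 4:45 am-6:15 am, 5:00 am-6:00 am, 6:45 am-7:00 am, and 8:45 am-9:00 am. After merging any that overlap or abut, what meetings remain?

2:15 am–3:30 am overlaps/touches 1:30 am–3:45 am → extend to 1:30 am–3:45 am.
4:00 am–7:15 am is disjoint → start new block.
4:45 am–6:15 am overlaps/touches 4:00 am–7:15 am → extend to 4:00 am–7:15 am.
5:00 am–6:00 am overlaps/touches 4:00 am–7:15 am → extend to 4:00 am–7:15 am.
6:45 am–7:00 am overlaps/touches 4:00 am–7:15 am → extend to 4:00 am–7:15 am.
8:45 am–9:00 am is disjoint → start new block.

1:30 am–3:45 am, 4:00 am–7:15 am, 8:45 am–9:00 am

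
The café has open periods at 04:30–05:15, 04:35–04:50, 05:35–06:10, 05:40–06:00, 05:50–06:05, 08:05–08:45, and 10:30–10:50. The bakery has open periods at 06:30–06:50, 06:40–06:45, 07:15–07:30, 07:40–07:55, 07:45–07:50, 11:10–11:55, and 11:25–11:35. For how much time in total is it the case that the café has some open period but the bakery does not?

2 h 20 min

First set merges to 04:30-05:15, 05:35-06:10, 08:05-08:45, 10:30-10:50.
Second set merges to 06:30-06:50, 07:15-07:30, 07:40-07:55, 11:10-11:55.
A \ B = 04:30-05:15, 05:35-06:10, 08:05-08:45, 10:30-10:50.
Total: 45 min + 35 min + 40 min + 20 min = 2 h 20 min.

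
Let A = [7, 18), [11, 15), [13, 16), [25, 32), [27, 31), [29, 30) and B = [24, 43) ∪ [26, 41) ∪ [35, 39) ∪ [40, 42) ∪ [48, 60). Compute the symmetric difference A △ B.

[7, 18) ∪ [24, 25) ∪ [32, 43) ∪ [48, 60)

First set merges to [7, 18), [25, 32).
Second set merges to [24, 43), [48, 60).
A \ B = [7, 18).
B \ A = [24, 25), [32, 43), [48, 60).
Union of the two gives the symmetric difference.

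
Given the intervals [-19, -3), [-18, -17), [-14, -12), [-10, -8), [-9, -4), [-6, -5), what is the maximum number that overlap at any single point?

At -9, 3 of the intervals are simultaneously active.
No point has more.

3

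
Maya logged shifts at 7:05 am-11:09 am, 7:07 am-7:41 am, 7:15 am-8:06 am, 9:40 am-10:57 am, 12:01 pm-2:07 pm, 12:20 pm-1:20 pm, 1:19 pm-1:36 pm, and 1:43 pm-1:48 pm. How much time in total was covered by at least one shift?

6 h 10 min

Merged: 7:05 am–11:09 am, 12:01 pm–2:07 pm.
Lengths: 4 h 4 min + 2 h 6 min = 6 h 10 min.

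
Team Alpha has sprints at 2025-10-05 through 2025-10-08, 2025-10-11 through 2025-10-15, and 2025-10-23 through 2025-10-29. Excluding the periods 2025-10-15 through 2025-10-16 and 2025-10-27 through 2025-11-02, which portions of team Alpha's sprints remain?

2025-10-05 through 2025-10-08: no B overlap → unchanged.
2025-10-11 through 2025-10-15 minus B → 2025-10-11 through 2025-10-14.
2025-10-23 through 2025-10-29 minus B → 2025-10-23 through 2025-10-26.

2025-10-05 through 2025-10-08, 2025-10-11 through 2025-10-14, 2025-10-23 through 2025-10-26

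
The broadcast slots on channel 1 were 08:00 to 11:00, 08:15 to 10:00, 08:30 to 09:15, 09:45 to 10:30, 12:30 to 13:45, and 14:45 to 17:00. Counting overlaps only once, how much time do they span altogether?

Merged: 08:00–11:00, 12:30–13:45, 14:45–17:00.
Lengths: 3 h + 1 h 15 min + 2 h 15 min = 6 h 30 min.

6 h 30 min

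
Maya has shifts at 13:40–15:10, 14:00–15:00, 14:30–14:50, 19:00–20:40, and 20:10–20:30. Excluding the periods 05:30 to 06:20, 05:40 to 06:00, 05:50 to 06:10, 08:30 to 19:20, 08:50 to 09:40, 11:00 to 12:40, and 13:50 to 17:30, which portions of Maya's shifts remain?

19:20–20:40

A, merged: 13:40–15:10, 19:00–20:40.
B, merged: 05:30–06:20, 08:30–19:20.
13:40–15:10: entirely removed.
19:00–20:40 \ B = 19:20–20:40.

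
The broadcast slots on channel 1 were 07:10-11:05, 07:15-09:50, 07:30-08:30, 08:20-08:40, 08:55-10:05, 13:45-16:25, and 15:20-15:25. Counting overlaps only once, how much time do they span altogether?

Merged: 07:10–11:05, 13:45–16:25.
Lengths: 3 h 55 min + 2 h 40 min = 6 h 35 min.

6 h 35 min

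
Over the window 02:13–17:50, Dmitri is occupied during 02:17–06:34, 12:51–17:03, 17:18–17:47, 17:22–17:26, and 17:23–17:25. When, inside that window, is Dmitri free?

After merging, the occupied span is 02:17–06:34, 12:51–17:03, 17:18–17:47.
Complement within 02:13–17:50: 02:13–02:17, 06:34–12:51, 17:03–17:18, 17:47–17:50.

02:13–02:17, 06:34–12:51, 17:03–17:18, 17:47–17:50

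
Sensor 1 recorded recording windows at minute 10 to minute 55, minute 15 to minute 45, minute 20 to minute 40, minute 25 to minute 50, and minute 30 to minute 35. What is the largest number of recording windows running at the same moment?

At minute 30, 5 of the intervals are simultaneously active.
No point has more.

5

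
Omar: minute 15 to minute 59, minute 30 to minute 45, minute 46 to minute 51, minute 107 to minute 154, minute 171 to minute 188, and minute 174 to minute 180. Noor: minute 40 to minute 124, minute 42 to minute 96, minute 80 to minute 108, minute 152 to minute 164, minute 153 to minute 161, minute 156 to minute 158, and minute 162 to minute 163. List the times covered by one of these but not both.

A, merged: minute 15 to minute 59, minute 107 to minute 154, minute 171 to minute 188.
B, merged: minute 40 to minute 124, minute 152 to minute 164.
A \ B = minute 15 to minute 40, minute 124 to minute 152, minute 171 to minute 188.
B \ A = minute 59 to minute 107, minute 154 to minute 164.
Union of the two gives the symmetric difference.

minute 15 to minute 40, minute 59 to minute 107, minute 124 to minute 152, minute 154 to minute 164, minute 171 to minute 188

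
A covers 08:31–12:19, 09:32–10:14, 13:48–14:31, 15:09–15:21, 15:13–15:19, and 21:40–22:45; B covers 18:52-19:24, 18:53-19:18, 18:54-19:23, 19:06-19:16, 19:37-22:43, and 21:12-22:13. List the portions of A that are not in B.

08:31–12:19, 13:48–14:31, 15:09–15:21, 22:43–22:45

First set merges to 08:31–12:19, 13:48–14:31, 15:09–15:21, 21:40–22:45.
Second set merges to 18:52–19:24, 19:37–22:43.
08:31–12:19: no B overlap → unchanged.
13:48–14:31: no B overlap → unchanged.
15:09–15:21: no B overlap → unchanged.
21:40–22:45 minus B → 22:43–22:45.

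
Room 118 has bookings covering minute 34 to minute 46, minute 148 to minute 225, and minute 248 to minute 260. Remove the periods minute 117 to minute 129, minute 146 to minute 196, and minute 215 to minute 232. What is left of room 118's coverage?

minute 34 to minute 46: no B overlap → unchanged.
minute 148 to minute 225 minus B → minute 196 to minute 215.
minute 248 to minute 260: no B overlap → unchanged.

minute 34 to minute 46, minute 196 to minute 215, minute 248 to minute 260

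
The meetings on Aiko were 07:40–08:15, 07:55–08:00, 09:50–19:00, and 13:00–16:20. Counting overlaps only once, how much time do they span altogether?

Merged: 07:40–08:15, 09:50–19:00.
Lengths: 35 min + 9 h 10 min = 9 h 45 min.

9 h 45 min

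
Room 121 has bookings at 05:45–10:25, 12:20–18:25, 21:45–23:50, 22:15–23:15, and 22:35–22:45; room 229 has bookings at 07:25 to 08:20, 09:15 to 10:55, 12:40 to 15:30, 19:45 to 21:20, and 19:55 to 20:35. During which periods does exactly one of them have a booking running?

05:45-07:25, 08:20-09:15, 10:25-10:55, 12:20-12:40, 15:30-18:25, 19:45-21:20, 21:45-23:50

First set merges to 05:45-10:25, 12:20-18:25, 21:45-23:50.
Second set merges to 07:25-08:20, 09:15-10:55, 12:40-15:30, 19:45-21:20.
Only in the first: 05:45-07:25, 08:20-09:15, 12:20-12:40, 15:30-18:25, 21:45-23:50.
Only in the second: 10:25-10:55, 19:45-21:20.
Together these are the periods covered by exactly one.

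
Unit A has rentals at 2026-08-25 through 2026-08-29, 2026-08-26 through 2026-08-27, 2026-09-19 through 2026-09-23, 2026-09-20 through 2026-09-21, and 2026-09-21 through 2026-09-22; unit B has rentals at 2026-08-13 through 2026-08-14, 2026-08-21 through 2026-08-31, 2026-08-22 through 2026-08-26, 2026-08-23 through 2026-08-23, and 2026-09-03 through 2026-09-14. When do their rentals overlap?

2026-08-25 through 2026-08-29

First set merges to 2026-08-25 through 2026-08-29, 2026-09-19 through 2026-09-23.
Second set merges to 2026-08-13 through 2026-08-14, 2026-08-21 through 2026-08-31, 2026-09-03 through 2026-09-14.
2026-08-25 through 2026-08-29 overlaps B on 2026-08-25 through 2026-08-29.
2026-09-19 through 2026-09-23 falls entirely outside B.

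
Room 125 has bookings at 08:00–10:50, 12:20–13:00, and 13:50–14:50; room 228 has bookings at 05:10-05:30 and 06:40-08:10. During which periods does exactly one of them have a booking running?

05:10-05:30, 06:40-08:00, 08:10-10:50, 12:20-13:00, 13:50-14:50

Only in the first: 08:10-10:50, 12:20-13:00, 13:50-14:50.
Only in the second: 05:10-05:30, 06:40-08:00.
Together these are the periods covered by exactly one.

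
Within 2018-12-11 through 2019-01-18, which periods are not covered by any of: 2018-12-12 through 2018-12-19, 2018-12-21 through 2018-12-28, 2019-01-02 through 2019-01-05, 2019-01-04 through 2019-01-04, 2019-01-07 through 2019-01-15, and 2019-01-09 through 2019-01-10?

Covered (merged): 2018-12-12 through 2018-12-19, 2018-12-21 through 2018-12-28, 2019-01-02 through 2019-01-05, 2019-01-07 through 2019-01-15.
Uncovered inside 2018-12-11 through 2019-01-18: 2018-12-11 through 2018-12-11, 2018-12-20 through 2018-12-20, 2018-12-29 through 2019-01-01, 2019-01-06 through 2019-01-06, 2019-01-16 through 2019-01-18.

2018-12-11 through 2018-12-11, 2018-12-20 through 2018-12-20, 2018-12-29 through 2019-01-01, 2019-01-06 through 2019-01-06, 2019-01-16 through 2019-01-18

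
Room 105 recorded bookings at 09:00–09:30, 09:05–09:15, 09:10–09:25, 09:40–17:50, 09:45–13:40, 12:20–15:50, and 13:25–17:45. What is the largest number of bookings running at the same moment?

4

Walk the sorted start/end points keeping a running depth.
The depth first hits 4 at 13:25.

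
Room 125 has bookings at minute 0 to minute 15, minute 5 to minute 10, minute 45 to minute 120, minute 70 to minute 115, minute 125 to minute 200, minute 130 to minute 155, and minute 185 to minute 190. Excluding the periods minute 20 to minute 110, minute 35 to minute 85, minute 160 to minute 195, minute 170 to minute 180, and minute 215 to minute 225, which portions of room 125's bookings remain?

minute 0 to minute 15, minute 110 to minute 120, minute 125 to minute 160, minute 195 to minute 200

First set merges to minute 0 to minute 15, minute 45 to minute 120, minute 125 to minute 200.
Second set merges to minute 20 to minute 110, minute 160 to minute 195, minute 215 to minute 225.
minute 0 to minute 15: no B overlap → unchanged.
minute 45 to minute 120 minus B → minute 110 to minute 120.
minute 125 to minute 200 minus B → minute 125 to minute 160, minute 195 to minute 200.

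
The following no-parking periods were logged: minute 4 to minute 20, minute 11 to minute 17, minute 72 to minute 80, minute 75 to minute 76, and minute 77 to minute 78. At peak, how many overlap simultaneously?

2

At minute 11, 2 of the intervals are simultaneously active.
No point has more.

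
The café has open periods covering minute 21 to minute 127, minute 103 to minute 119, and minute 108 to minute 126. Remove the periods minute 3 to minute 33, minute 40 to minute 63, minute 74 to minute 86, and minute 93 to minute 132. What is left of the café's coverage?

First set merges to minute 21 to minute 127.
minute 21 to minute 127 with B removed leaves minute 33 to minute 40, minute 63 to minute 74, minute 86 to minute 93.

minute 33 to minute 40, minute 63 to minute 74, minute 86 to minute 93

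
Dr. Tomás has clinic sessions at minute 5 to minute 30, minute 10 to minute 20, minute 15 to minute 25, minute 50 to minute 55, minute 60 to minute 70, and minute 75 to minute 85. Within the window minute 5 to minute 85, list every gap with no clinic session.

The merged coverage is minute 5 to minute 30, minute 50 to minute 55, minute 60 to minute 70, minute 75 to minute 85.
Gaps within minute 5 to minute 85: minute 30 to minute 50, minute 55 to minute 60, minute 70 to minute 75.

minute 30 to minute 50, minute 55 to minute 60, minute 70 to minute 75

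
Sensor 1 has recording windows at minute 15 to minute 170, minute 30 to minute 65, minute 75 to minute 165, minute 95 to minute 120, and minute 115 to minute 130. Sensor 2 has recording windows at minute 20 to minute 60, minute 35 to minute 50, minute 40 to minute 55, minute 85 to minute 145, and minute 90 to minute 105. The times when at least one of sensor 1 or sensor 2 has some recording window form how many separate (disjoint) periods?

A, merged: minute 15 to minute 170.
B, merged: minute 20 to minute 60, minute 85 to minute 145.
A ∪ B = minute 15 to minute 170.
That is 1 disjoint piece.

1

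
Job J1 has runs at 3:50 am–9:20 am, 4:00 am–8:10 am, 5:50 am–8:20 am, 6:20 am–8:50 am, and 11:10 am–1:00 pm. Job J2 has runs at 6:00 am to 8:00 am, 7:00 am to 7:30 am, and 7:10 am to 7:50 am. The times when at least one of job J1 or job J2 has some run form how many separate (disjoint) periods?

A, merged: 3:50 am-9:20 am, 11:10 am-1:00 pm.
B, merged: 6:00 am-8:00 am.
A ∪ B = 3:50 am-9:20 am, 11:10 am-1:00 pm.
That is 2 disjoint pieces.

2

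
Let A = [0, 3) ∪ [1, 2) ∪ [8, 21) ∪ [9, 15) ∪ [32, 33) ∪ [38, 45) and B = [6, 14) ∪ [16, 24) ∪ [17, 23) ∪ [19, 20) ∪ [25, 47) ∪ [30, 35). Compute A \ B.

Merge the first list: [0, 3), [8, 21), [32, 33), [38, 45).
Merge the second list: [6, 14), [16, 24), [25, 47).
[0, 3) is untouched.
[8, 21) with B removed leaves [14, 16).
[32, 33) lies entirely inside B → drops out.
[38, 45) lies entirely inside B → drops out.

[0, 3) ∪ [14, 16)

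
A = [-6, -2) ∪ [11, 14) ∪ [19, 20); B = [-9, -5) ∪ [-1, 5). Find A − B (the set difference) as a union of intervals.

[-6, -2) \ B = [-5, -2).
[11, 14): nothing removed.
[19, 20): nothing removed.

[-5, -2) ∪ [11, 14) ∪ [19, 20)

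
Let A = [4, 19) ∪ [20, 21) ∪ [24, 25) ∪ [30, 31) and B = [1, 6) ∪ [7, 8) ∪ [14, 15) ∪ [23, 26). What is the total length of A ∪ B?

A ∪ B = [1, 19), [20, 21), [23, 26), [30, 31).
Total: 18 + 1 + 3 + 1 = 23.

23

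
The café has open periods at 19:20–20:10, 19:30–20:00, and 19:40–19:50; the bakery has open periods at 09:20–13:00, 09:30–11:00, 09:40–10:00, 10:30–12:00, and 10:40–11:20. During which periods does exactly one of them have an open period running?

09:20-13:00, 19:20-20:10

Merge the first list: 19:20-20:10.
Merge the second list: 09:20-13:00.
Only in the first: 19:20-20:10.
Only in the second: 09:20-13:00.
Together these are the periods covered by exactly one.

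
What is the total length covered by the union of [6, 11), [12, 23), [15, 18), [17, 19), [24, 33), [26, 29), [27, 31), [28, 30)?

25

Merged: [6, 11), [12, 23), [24, 33).
Lengths: 5 + 11 + 9 = 25.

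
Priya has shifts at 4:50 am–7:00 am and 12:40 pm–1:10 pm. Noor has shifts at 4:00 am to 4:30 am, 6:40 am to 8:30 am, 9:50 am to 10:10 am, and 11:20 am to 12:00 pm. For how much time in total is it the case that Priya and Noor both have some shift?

20 min

A ∩ B = 6:40 am–7:00 am.
Total: 20 min.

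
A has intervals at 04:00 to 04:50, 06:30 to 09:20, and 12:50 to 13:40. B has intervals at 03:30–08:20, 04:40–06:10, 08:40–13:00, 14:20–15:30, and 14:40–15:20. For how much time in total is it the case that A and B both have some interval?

B, merged: 03:30-08:20, 08:40-13:00, 14:20-15:30.
A ∩ B = 04:00-04:50, 06:30-08:20, 08:40-09:20, 12:50-13:00.
Total: 50 min + 1 h 50 min + 40 min + 10 min = 3 h 30 min.

3 h 30 min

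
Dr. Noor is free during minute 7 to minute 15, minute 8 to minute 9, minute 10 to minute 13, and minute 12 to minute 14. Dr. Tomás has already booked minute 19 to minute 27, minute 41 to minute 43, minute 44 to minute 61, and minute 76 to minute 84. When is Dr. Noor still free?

First set merges to minute 7 to minute 15.
minute 7 to minute 15: no B overlap → unchanged.

minute 7 to minute 15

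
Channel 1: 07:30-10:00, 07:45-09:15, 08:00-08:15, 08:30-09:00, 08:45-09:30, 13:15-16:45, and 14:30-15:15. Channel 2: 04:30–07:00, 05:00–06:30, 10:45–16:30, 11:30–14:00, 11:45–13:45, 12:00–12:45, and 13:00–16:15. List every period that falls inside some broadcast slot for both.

13:15–16:30

Merge the first list: 07:30–10:00, 13:15–16:45.
Merge the second list: 04:30–07:00, 10:45–16:30.
07:30–10:00: no overlap with the second set.
13:15–16:45 meets the second set on 13:15–16:30.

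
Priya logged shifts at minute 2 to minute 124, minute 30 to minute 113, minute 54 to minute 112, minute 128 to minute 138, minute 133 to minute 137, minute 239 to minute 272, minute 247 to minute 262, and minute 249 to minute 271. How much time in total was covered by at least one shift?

165 minutes

Merged: minute 2 to minute 124, minute 128 to minute 138, minute 239 to minute 272.
Lengths: 122 minutes + 10 minutes + 33 minutes = 165 minutes.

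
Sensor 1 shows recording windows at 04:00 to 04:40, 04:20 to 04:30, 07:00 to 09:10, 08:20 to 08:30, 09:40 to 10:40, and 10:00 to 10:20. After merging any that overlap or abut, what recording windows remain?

04:20–04:30 overlaps/touches 04:00–04:40 → extend to 04:00–04:40.
07:00–09:10 is disjoint → start new block.
08:20–08:30 overlaps/touches 07:00–09:10 → extend to 07:00–09:10.
09:40–10:40 is disjoint → start new block.
10:00–10:20 overlaps/touches 09:40–10:40 → extend to 09:40–10:40.

04:00–04:40, 07:00–09:10, 09:40–10:40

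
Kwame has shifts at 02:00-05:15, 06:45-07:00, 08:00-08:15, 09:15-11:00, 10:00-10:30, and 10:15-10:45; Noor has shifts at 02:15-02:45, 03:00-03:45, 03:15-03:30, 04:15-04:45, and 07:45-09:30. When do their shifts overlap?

02:15–02:45, 03:00–03:45, 04:15–04:45, 08:00–08:15, 09:15–09:30

First set merges to 02:00–05:15, 06:45–07:00, 08:00–08:15, 09:15–11:00.
Second set merges to 02:15–02:45, 03:00–03:45, 04:15–04:45, 07:45–09:30.
02:00–05:15 meets the second set on 02:15–02:45, 03:00–03:45, 04:15–04:45.
06:45–07:00: no overlap with the second set.
08:00–08:15 meets the second set on 08:00–08:15.
09:15–11:00 meets the second set on 09:15–09:30.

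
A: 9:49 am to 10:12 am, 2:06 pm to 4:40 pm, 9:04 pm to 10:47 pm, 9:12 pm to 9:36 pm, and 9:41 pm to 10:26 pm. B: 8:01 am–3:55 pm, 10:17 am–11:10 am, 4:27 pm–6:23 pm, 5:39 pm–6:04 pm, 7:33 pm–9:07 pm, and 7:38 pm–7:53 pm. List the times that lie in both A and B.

First set merges to 9:49 am–10:12 am, 2:06 pm–4:40 pm, 9:04 pm–10:47 pm.
Second set merges to 8:01 am–3:55 pm, 4:27 pm–6:23 pm, 7:33 pm–9:07 pm.
9:49 am–10:12 am overlaps B on 9:49 am–10:12 am.
2:06 pm–4:40 pm overlaps B on 2:06 pm–3:55 pm, 4:27 pm–4:40 pm.
9:04 pm–10:47 pm overlaps B on 9:04 pm–9:07 pm.

9:49 am–10:12 am, 2:06 pm–3:55 pm, 4:27 pm–4:40 pm, 9:04 pm–9:07 pm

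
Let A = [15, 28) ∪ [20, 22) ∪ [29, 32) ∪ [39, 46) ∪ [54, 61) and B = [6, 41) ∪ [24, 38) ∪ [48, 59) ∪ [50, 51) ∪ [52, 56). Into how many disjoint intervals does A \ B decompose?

2

First set merges to [15, 28), [29, 32), [39, 46), [54, 61).
Second set merges to [6, 41), [48, 59).
A \ B = [41, 46), [59, 61).
That is 2 disjoint pieces.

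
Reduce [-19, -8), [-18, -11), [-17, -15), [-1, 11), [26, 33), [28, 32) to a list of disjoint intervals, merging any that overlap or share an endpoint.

[-18, -11) overlaps/touches [-19, -8) → extend to [-19, -8).
[-17, -15) overlaps/touches [-19, -8) → extend to [-19, -8).
[-1, 11) is disjoint → start new block.
[26, 33) is disjoint → start new block.
[28, 32) overlaps/touches [26, 33) → extend to [26, 33).

[-19, -8) ∪ [-1, 11) ∪ [26, 33)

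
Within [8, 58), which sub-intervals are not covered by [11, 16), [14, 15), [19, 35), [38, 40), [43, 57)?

The merged coverage is [11, 16), [19, 35), [38, 40), [43, 57).
Gaps within [8, 58): [8, 11), [16, 19), [35, 38), [40, 43), [57, 58).

[8, 11) ∪ [16, 19) ∪ [35, 38) ∪ [40, 43) ∪ [57, 58)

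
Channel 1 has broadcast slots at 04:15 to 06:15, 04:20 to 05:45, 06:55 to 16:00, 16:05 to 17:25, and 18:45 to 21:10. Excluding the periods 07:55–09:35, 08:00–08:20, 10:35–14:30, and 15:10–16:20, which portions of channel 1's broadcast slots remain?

04:15–06:15, 06:55–07:55, 09:35–10:35, 14:30–15:10, 16:20–17:25, 18:45–21:10

A, merged: 04:15–06:15, 06:55–16:00, 16:05–17:25, 18:45–21:10.
B, merged: 07:55–09:35, 10:35–14:30, 15:10–16:20.
04:15–06:15 is untouched.
06:55–16:00 with B removed leaves 06:55–07:55, 09:35–10:35, 14:30–15:10.
16:05–17:25 with B removed leaves 16:20–17:25.
18:45–21:10 is untouched.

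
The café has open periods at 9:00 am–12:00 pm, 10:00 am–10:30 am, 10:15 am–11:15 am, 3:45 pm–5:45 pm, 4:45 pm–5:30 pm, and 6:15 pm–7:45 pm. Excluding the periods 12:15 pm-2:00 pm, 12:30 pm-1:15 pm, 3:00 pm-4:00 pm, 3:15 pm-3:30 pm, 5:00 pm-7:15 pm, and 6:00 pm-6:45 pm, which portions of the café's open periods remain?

Merge the first list: 9:00 am–12:00 pm, 3:45 pm–5:45 pm, 6:15 pm–7:45 pm.
Merge the second list: 12:15 pm–2:00 pm, 3:00 pm–4:00 pm, 5:00 pm–7:15 pm.
9:00 am–12:00 pm: no B overlap → unchanged.
3:45 pm–5:45 pm minus B → 4:00 pm–5:00 pm.
6:15 pm–7:45 pm minus B → 7:15 pm–7:45 pm.

9:00 am–12:00 pm, 4:00 pm–5:00 pm, 7:15 pm–7:45 pm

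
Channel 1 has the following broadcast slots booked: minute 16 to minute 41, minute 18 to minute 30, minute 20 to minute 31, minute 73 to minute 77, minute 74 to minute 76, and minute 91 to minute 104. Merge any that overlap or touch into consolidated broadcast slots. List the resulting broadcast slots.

minute 18 to minute 30 overlaps/touches minute 16 to minute 41 → extend to minute 16 to minute 41.
minute 20 to minute 31 overlaps/touches minute 16 to minute 41 → extend to minute 16 to minute 41.
minute 73 to minute 77 is disjoint → start new block.
minute 74 to minute 76 overlaps/touches minute 73 to minute 77 → extend to minute 73 to minute 77.
minute 91 to minute 104 is disjoint → start new block.

minute 16 to minute 41, minute 73 to minute 77, minute 91 to minute 104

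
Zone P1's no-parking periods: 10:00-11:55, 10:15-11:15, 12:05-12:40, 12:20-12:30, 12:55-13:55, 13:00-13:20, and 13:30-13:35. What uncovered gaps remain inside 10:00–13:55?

The merged coverage is 10:00-11:55, 12:05-12:40, 12:55-13:55.
Gaps within 10:00-13:55: 11:55-12:05, 12:40-12:55.

11:55-12:05, 12:40-12:55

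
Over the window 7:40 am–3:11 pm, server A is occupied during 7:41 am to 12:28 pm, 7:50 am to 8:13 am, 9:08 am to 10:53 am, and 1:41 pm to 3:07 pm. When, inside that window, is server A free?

The merged coverage is 7:41 am–12:28 pm, 1:41 pm–3:07 pm.
Uncovered inside 7:40 am–3:11 pm: 7:40 am–7:41 am, 12:28 pm–1:41 pm, 3:07 pm–3:11 pm.

7:40 am–7:41 am, 12:28 pm–1:41 pm, 3:07 pm–3:11 pm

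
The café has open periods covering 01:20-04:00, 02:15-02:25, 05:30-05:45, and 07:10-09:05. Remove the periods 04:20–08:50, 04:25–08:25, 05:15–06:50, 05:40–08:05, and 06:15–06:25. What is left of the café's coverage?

First set merges to 01:20–04:00, 05:30–05:45, 07:10–09:05.
Second set merges to 04:20–08:50.
01:20–04:00: nothing removed.
05:30–05:45: entirely removed.
07:10–09:05 \ B = 08:50–09:05.

01:20–04:00, 08:50–09:05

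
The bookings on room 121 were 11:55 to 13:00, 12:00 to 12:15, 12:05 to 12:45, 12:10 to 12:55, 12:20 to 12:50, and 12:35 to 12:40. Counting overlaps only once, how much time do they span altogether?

1 h 5 min

Merged: 11:55–13:00.
Length: 1 h 5 min.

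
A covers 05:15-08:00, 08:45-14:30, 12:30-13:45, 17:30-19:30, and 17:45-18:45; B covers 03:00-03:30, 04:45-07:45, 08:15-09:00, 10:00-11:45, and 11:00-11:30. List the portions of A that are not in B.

07:45–08:00, 09:00–10:00, 11:45–14:30, 17:30–19:30

A, merged: 05:15–08:00, 08:45–14:30, 17:30–19:30.
B, merged: 03:00–03:30, 04:45–07:45, 08:15–09:00, 10:00–11:45.
05:15–08:00 minus B → 07:45–08:00.
08:45–14:30 minus B → 09:00–10:00, 11:45–14:30.
17:30–19:30: no B overlap → unchanged.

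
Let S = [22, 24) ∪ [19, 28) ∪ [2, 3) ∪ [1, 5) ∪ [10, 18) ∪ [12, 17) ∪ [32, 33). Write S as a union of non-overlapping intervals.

Sort by start: [1, 5), [2, 3), [10, 18), [12, 17), [19, 28), [22, 24), [32, 33).
[2, 3) overlaps/touches [1, 5) → extend to [1, 5).
[10, 18) is disjoint → start new block.
[12, 17) overlaps/touches [10, 18) → extend to [10, 18).
[19, 28) is disjoint → start new block.
[22, 24) overlaps/touches [19, 28) → extend to [19, 28).
[32, 33) is disjoint → start new block.

[1, 5) ∪ [10, 18) ∪ [19, 28) ∪ [32, 33)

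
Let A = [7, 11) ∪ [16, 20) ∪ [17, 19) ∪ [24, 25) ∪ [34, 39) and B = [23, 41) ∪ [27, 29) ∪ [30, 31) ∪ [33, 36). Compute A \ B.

Merge the first list: [7, 11), [16, 20), [24, 25), [34, 39).
Merge the second list: [23, 41).
[7, 11) is untouched.
[16, 20) is untouched.
[24, 25) lies entirely inside B → drops out.
[34, 39) lies entirely inside B → drops out.

[7, 11) ∪ [16, 20)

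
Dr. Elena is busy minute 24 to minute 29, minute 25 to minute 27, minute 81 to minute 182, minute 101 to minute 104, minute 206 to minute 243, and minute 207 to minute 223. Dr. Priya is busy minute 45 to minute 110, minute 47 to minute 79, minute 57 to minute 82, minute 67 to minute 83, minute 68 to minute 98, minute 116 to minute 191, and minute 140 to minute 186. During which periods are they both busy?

minute 81 to minute 110, minute 116 to minute 182

First set merges to minute 24 to minute 29, minute 81 to minute 182, minute 206 to minute 243.
Second set merges to minute 45 to minute 110, minute 116 to minute 191.
minute 24 to minute 29: no overlap with the second set.
minute 81 to minute 182 meets the second set on minute 81 to minute 110, minute 116 to minute 182.
minute 206 to minute 243: no overlap with the second set.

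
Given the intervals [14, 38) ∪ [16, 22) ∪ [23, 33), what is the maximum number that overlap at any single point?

At 16, 2 of the intervals are simultaneously active.
No point has more.

2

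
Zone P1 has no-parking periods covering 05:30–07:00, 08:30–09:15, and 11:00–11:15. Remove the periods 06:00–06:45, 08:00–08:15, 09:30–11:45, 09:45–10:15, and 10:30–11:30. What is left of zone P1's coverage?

Merge the second list: 06:00–06:45, 08:00–08:15, 09:30–11:45.
05:30–07:00 minus B → 05:30–06:00, 06:45–07:00.
08:30–09:15: no B overlap → unchanged.
11:00–11:15: fully covered by B → removed.

05:30–06:00, 06:45–07:00, 08:30–09:15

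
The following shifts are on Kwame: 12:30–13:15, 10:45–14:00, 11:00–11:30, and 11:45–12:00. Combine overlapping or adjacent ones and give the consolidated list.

Sort by start: 10:45–14:00, 11:00–11:30, 11:45–12:00, 12:30–13:15.
11:00–11:30 overlaps/touches 10:45–14:00 → extend to 10:45–14:00.
11:45–12:00 overlaps/touches 10:45–14:00 → extend to 10:45–14:00.
12:30–13:15 overlaps/touches 10:45–14:00 → extend to 10:45–14:00.

10:45–14:00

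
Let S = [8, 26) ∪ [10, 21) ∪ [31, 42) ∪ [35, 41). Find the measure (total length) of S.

Merged: [8, 26), [31, 42).
Lengths: 18 + 11 = 29.

29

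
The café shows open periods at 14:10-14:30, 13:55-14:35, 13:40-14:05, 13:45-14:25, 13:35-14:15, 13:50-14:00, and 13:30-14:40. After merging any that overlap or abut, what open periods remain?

13:30–14:40

Sort by start: 13:30–14:40, 13:35–14:15, 13:40–14:05, 13:45–14:25, 13:50–14:00, 13:55–14:35, 14:10–14:30.
13:35–14:15 overlaps/touches 13:30–14:40 → extend to 13:30–14:40.
13:40–14:05 overlaps/touches 13:30–14:40 → extend to 13:30–14:40.
13:45–14:25 overlaps/touches 13:30–14:40 → extend to 13:30–14:40.
13:50–14:00 overlaps/touches 13:30–14:40 → extend to 13:30–14:40.
13:55–14:35 overlaps/touches 13:30–14:40 → extend to 13:30–14:40.
14:10–14:30 overlaps/touches 13:30–14:40 → extend to 13:30–14:40.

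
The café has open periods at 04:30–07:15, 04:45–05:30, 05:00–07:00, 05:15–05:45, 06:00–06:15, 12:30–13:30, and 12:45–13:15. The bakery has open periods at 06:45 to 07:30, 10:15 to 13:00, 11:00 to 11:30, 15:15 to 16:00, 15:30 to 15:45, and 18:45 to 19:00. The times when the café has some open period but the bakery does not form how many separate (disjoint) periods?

2

Merge the first list: 04:30–07:15, 12:30–13:30.
Merge the second list: 06:45–07:30, 10:15–13:00, 15:15–16:00, 18:45–19:00.
A \ B = 04:30–06:45, 13:00–13:30.
That is 2 disjoint pieces.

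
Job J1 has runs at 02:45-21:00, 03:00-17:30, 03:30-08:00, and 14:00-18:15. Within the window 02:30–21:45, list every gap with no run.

02:30–02:45, 21:00–21:45

The merged coverage is 02:45–21:00.
Gaps within 02:30–21:45: 02:30–02:45, 21:00–21:45.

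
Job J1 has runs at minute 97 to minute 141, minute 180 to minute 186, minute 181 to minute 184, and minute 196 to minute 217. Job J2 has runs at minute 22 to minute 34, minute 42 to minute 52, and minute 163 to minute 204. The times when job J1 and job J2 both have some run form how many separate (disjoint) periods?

2

A, merged: minute 97 to minute 141, minute 180 to minute 186, minute 196 to minute 217.
A ∩ B = minute 180 to minute 186, minute 196 to minute 204.
That is 2 disjoint pieces.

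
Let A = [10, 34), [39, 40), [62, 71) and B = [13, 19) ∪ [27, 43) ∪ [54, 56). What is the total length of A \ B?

A \ B = [10, 13), [19, 27), [62, 71).
Total: 3 + 8 + 9 = 20.

20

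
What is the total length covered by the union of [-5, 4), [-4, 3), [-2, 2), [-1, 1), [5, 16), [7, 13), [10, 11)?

20

Merged: [-5, 4), [5, 16).
Lengths: 9 + 11 = 20.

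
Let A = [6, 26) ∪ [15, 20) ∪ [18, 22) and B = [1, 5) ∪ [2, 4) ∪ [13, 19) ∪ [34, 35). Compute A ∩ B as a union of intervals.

[13, 19)

A, merged: [6, 26).
B, merged: [1, 5), [13, 19), [34, 35).
[6, 26) overlaps B on [13, 19).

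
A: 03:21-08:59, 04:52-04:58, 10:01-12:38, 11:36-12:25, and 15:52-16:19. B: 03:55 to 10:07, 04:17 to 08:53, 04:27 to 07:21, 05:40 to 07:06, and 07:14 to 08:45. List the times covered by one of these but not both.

Merge the first list: 03:21–08:59, 10:01–12:38, 15:52–16:19.
Merge the second list: 03:55–10:07.
Only in the first: 03:21–03:55, 10:07–12:38, 15:52–16:19.
Only in the second: 08:59–10:01.
Together these are the periods covered by exactly one.

03:21–03:55, 08:59–10:01, 10:07–12:38, 15:52–16:19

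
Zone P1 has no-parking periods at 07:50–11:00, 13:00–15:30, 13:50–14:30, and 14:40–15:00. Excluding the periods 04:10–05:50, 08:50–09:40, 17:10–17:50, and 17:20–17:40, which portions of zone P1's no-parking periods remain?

07:50–08:50, 09:40–11:00, 13:00–15:30

First set merges to 07:50–11:00, 13:00–15:30.
Second set merges to 04:10–05:50, 08:50–09:40, 17:10–17:50.
07:50–11:00 with B removed leaves 07:50–08:50, 09:40–11:00.
13:00–15:30 is untouched.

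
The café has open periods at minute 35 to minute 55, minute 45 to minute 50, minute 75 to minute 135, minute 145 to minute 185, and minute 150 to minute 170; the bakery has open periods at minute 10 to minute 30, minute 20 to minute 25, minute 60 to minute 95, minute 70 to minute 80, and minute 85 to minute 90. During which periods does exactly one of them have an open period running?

minute 10 to minute 30, minute 35 to minute 55, minute 60 to minute 75, minute 95 to minute 135, minute 145 to minute 185

Merge the first list: minute 35 to minute 55, minute 75 to minute 135, minute 145 to minute 185.
Merge the second list: minute 10 to minute 30, minute 60 to minute 95.
Only in the first: minute 35 to minute 55, minute 95 to minute 135, minute 145 to minute 185.
Only in the second: minute 10 to minute 30, minute 60 to minute 75.
Together these are the periods covered by exactly one.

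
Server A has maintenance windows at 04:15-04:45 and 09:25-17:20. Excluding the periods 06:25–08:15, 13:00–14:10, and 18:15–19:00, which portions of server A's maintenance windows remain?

04:15-04:45, 09:25-13:00, 14:10-17:20

04:15-04:45: nothing removed.
09:25-17:20 \ B = 09:25-13:00, 14:10-17:20.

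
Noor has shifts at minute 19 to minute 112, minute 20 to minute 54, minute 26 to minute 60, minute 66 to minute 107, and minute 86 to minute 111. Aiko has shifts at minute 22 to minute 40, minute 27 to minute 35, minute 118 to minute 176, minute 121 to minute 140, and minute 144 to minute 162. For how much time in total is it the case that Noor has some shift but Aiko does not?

A, merged: minute 19 to minute 112.
B, merged: minute 22 to minute 40, minute 118 to minute 176.
A \ B = minute 19 to minute 22, minute 40 to minute 112.
Total: 3 minutes + 72 minutes = 75 minutes.

75 minutes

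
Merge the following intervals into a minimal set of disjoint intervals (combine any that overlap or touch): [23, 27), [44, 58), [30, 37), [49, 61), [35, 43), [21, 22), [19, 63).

Sort by start: [19, 63), [21, 22), [23, 27), [30, 37), [35, 43), [44, 58), [49, 61).
[21, 22) overlaps/touches [19, 63) → extend to [19, 63).
[23, 27) overlaps/touches [19, 63) → extend to [19, 63).
[30, 37) overlaps/touches [19, 63) → extend to [19, 63).
[35, 43) overlaps/touches [19, 63) → extend to [19, 63).
[44, 58) overlaps/touches [19, 63) → extend to [19, 63).
[49, 61) overlaps/touches [19, 63) → extend to [19, 63).

[19, 63)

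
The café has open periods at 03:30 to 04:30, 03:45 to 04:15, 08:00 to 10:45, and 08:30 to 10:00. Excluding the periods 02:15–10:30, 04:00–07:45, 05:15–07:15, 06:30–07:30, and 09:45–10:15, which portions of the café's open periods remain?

10:30–10:45

Merge the first list: 03:30–04:30, 08:00–10:45.
Merge the second list: 02:15–10:30.
03:30–04:30: entirely removed.
08:00–10:45 \ B = 10:30–10:45.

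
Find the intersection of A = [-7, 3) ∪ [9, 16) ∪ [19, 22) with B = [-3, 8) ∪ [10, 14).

[-7, 3) meets the second set on [-3, 3).
[9, 16) meets the second set on [10, 14).
[19, 22): no overlap with the second set.

[-3, 3) ∪ [10, 14)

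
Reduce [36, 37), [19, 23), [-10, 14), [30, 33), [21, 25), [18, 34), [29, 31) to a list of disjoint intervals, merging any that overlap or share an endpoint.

[-10, 14) ∪ [18, 34) ∪ [36, 37)

Sort by start: [-10, 14), [18, 34), [19, 23), [21, 25), [29, 31), [30, 33), [36, 37).
[18, 34) is disjoint → start new block.
[19, 23) overlaps/touches [18, 34) → extend to [18, 34).
[21, 25) overlaps/touches [18, 34) → extend to [18, 34).
[29, 31) overlaps/touches [18, 34) → extend to [18, 34).
[30, 33) overlaps/touches [18, 34) → extend to [18, 34).
[36, 37) is disjoint → start new block.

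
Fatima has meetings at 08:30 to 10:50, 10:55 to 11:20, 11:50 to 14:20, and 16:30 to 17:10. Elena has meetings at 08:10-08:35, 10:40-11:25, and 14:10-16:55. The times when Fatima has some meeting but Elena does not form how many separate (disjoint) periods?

3

A \ B = 08:35–10:40, 11:50–14:10, 16:55–17:10.
That is 3 disjoint pieces.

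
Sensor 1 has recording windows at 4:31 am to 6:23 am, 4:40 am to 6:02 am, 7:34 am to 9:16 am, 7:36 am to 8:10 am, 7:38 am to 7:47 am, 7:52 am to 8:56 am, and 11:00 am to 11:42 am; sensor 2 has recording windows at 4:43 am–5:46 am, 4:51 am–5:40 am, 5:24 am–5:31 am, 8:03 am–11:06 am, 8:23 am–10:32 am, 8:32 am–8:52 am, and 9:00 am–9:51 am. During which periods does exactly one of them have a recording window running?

4:31 am–4:43 am, 5:46 am–6:23 am, 7:34 am–8:03 am, 9:16 am–11:00 am, 11:06 am–11:42 am

A, merged: 4:31 am–6:23 am, 7:34 am–9:16 am, 11:00 am–11:42 am.
B, merged: 4:43 am–5:46 am, 8:03 am–11:06 am.
Only in the first: 4:31 am–4:43 am, 5:46 am–6:23 am, 7:34 am–8:03 am, 11:06 am–11:42 am.
Only in the second: 9:16 am–11:00 am.
Together these are the periods covered by exactly one.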